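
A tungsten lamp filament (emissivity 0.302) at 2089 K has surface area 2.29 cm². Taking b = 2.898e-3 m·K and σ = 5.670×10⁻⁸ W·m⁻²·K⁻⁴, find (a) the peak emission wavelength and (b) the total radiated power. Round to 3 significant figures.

λ_max ≈ 1.39 μm; P ≈ 74.7 W

(a) λ_max = b/T = 2.898×10⁻³/2089 = 1.387×10⁻⁶ m = 1.39 μm.
Area A = 2.29 cm² = 2.29×10⁻⁴ m².
(b) P = εσAT⁴ = 0.302×5.670×10⁻⁸×2.29×10⁻⁴×(2089)⁴ = 74.7 W.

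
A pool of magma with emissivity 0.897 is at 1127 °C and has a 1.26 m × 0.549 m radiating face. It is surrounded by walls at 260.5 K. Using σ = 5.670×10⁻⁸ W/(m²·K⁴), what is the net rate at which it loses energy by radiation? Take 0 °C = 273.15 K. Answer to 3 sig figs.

T = 1127 °C + 273.15 = 1400.15 K.
Area A = 1.26 × 0.549 = 0.69174 m².
Net radiated power P_net = εσA(T⁴ − T₀⁴) = 0.897×5.670×10⁻⁸×0.69174×(1400.15⁴ − 260.5⁴).
T⁴ − T₀⁴ = 3.84325×10¹² − 4.60501×10⁹ = 3.83864×10¹² K⁴, so P_net = 1.35×10⁵ W.

Net loss ≈ 1.35×10⁵ W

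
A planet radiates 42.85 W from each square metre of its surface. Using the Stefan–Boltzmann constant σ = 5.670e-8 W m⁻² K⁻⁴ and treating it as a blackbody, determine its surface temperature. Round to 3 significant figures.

T ≈ 166 K

I = σT⁴, so T = (I/σ)^(1/4) = (42.85/(5.670×10⁻⁸))^(1/4) = 166 K.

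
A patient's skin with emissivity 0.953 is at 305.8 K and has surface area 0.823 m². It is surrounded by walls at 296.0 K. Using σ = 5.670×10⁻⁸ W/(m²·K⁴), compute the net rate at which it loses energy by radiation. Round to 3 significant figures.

Area A = 0.823 m².
Net radiated power P_net = εσA(T⁴ − T₀⁴) = 0.953×5.670×10⁻⁸×0.823×(305.8⁴ − 296.0⁴).
T⁴ − T₀⁴ = 8.74480×10⁹ − 7.67656×10⁹ = 1.06824×10⁹ K⁴, so P_net = 47.5 W.

Net loss ≈ 47.5 W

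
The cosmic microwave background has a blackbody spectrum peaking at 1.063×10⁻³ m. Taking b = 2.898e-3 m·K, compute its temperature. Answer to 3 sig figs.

Wien's law gives T = b/λ_max = (2.898×10⁻³ m·K)/(1.063×10⁻³ m) = 2.73 K.

T ≈ 2.73 K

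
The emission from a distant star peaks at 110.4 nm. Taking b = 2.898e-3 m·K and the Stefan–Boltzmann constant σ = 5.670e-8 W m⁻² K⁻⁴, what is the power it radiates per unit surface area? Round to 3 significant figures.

I ≈ 2.69×10¹⁰ W/m²

Wien's law: T = b/λ_max = 2.898×10⁻³/1.104×10⁻⁷ = 26250.0 K.
Then I = σT⁴ = 5.670×10⁻⁸×(26250.0)⁴ = 2.69×10¹⁰ W/m².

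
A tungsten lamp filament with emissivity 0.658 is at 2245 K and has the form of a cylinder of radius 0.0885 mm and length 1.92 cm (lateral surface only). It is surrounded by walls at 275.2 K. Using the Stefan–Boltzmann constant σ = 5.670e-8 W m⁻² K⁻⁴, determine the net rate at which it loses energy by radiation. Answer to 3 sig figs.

Net loss ≈ 10.1 W

Lateral area A = 2πrL = 2π×8.85×10⁻⁵×0.0192 = 1.06764×10⁻⁵ m².
Net radiated power P_net = εσA(T⁴ − T₀⁴) = 0.658×5.670×10⁻⁸×1.06764×10⁻⁵×(2245⁴ − 275.2⁴).
T⁴ − T₀⁴ = 2.54019×10¹³ − 5.73580×10⁹ = 2.53962×10¹³ K⁴, so P_net = 10.1 W.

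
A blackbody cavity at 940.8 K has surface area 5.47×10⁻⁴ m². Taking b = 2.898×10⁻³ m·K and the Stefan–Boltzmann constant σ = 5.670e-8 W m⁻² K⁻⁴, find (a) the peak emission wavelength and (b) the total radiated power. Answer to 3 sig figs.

(a) λ_max = b/T = 2.898×10⁻³/940.8 = 3.080×10⁻⁶ m = 3.08 μm.
Area A = 5.47×10⁻⁴ m².
(b) P = σAT⁴ = 5.670×10⁻⁸×5.47×10⁻⁴×(940.8)⁴ = 24.3 W.

λ_max ≈ 3.08 μm; P ≈ 24.3 W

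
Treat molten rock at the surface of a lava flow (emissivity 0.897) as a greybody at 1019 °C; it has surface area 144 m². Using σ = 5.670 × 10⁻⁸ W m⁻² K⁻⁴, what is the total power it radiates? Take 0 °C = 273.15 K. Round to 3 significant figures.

T = 1019 °C + 273.15 = 1292.15 K.
Area A = 144 m².
P = εσAT⁴ = 0.897 × 5.670×10⁻⁸ × 144 × (1292.15)⁴ = 2.04×10⁷ W.

P ≈ 2.04×10⁷ W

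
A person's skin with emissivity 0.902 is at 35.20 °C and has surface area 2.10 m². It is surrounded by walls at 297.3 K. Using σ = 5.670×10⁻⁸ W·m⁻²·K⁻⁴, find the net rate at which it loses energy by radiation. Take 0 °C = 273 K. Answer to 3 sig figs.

Net loss ≈ 130 W

T = 35.20 °C + 273 = 308.20 K.
Area A = 2.10 m².
Net radiated power P_net = εσA(T⁴ − T₀⁴) = 0.902×5.670×10⁻⁸×2.10×(308.20⁴ − 297.3⁴).
T⁴ − T₀⁴ = 9.02258×10⁹ − 7.81231×10⁹ = 1.21027×10⁹ K⁴, so P_net = 130 W.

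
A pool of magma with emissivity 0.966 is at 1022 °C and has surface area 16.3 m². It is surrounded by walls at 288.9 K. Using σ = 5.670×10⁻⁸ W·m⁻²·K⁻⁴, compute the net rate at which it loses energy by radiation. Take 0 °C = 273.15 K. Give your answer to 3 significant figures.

T = 1022 °C + 273.15 = 1295.15 K.
Area A = 16.3 m².
Net radiated power P_net = εσA(T⁴ − T₀⁴) = 0.966×5.670×10⁻⁸×16.3×(1295.15⁴ − 288.9⁴).
T⁴ − T₀⁴ = 2.81372×10¹² − 6.96611×10⁹ = 2.80675×10¹² K⁴, so P_net = 2.51×10⁶ W.

Net loss ≈ 2.51×10⁶ W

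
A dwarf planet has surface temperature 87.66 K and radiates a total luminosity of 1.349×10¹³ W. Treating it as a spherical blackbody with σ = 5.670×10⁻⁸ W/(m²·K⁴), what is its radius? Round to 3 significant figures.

L = 4πR²σT⁴ ⇒ R = √(L/(4πσT⁴)).
σT⁴ = 3.34803 W/m², so R = √(1.349×10¹³/(4π×3.34803)) = 5.66×10⁵ m.

R ≈ 5.66×10⁵ m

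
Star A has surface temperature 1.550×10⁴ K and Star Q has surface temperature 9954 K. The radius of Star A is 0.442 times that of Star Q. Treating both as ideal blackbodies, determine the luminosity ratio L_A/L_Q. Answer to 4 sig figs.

L ∝ R²T⁴, so L_A/L_Q = (R_A/R_Q)²(T_A/T_Q)⁴ = (0.442)² × (1.550×10⁴/9954)⁴ = 0.195364 × 5.87944 = 1.149.

L_A/L_Q ≈ 1.149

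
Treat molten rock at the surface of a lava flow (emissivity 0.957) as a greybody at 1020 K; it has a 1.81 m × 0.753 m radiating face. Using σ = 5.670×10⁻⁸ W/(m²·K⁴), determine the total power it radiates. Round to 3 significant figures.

Area A = 1.81 × 0.753 = 1.36293 m².
P = εσAT⁴ = 0.957 × 5.670×10⁻⁸ × 1.36293 × (1020)⁴ = 8.01×10⁴ W.

P ≈ 8.01×10⁴ W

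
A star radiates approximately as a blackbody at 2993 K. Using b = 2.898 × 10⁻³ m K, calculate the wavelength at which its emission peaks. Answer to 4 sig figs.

λ_max ≈ 968.3 nm

Wien's displacement law: λ_max = b/T = (2.898×10⁻³ m·K)/(2993 K) = 9.6826×10⁻⁷ m.
That is 968.3 nm, in the infrared range.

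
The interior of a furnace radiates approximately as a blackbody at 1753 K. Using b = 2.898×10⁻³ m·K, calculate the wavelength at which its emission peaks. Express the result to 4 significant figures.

λ_max ≈ 1653 nm

Wien's displacement law: λ_max = b/T = (2.898×10⁻³ m·K)/(1753 K) = 1.6532×10⁻⁶ m.
That is 1653 nm, in the infrared range.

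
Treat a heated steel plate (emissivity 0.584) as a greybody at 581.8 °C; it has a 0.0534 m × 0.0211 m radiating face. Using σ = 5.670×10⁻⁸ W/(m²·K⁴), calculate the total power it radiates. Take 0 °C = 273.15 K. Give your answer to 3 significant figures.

T = 581.8 °C + 273.15 = 854.95 K.
Area A = 0.0534 × 0.0211 = 1.12674×10⁻³ m².
P = εσAT⁴ = 0.584 × 5.670×10⁻⁸ × 1.12674×10⁻³ × (854.95)⁴ = 19.9 W.

P ≈ 19.9 W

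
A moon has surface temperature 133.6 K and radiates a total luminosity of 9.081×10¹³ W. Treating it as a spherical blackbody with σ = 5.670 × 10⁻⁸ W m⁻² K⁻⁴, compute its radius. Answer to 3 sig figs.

L = 4πR²σT⁴ ⇒ R = √(L/(4πσT⁴)).
σT⁴ = 18.0638 W/m², so R = √(9.081×10¹³/(4π×18.0638)) = 6.32×10⁵ m.

R ≈ 6.32×10⁵ m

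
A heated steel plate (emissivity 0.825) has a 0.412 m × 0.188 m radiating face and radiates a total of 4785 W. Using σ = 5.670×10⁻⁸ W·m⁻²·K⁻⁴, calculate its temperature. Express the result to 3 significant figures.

Area A = 0.412 × 0.188 = 0.077456 m².
P = εσAT⁴ ⇒ T = (P/(εσA))^(1/4) = (4785/(0.825×5.670×10⁻⁸×0.077456))^(1/4) = 1.07×10³ K.

T ≈ 1.07×10³ K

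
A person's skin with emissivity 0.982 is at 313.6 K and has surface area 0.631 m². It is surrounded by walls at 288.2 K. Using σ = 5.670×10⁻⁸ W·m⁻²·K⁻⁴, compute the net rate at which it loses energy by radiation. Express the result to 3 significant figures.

Area A = 0.631 m².
Net radiated power P_net = εσA(T⁴ − T₀⁴) = 0.982×5.670×10⁻⁸×0.631×(313.6⁴ − 288.2⁴).
T⁴ − T₀⁴ = 9.67173×10⁹ − 6.89884×10⁹ = 2.77289×10⁹ K⁴, so P_net = 97.4 W.

Net loss ≈ 97.4 W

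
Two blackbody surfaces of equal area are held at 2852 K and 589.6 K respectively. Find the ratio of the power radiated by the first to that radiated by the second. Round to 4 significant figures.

With equal areas, P₁/P₂ = (T₁/T₂)⁴ = (2852/589.6)⁴ = 547.5.

P₁/P₂ ≈ 547.5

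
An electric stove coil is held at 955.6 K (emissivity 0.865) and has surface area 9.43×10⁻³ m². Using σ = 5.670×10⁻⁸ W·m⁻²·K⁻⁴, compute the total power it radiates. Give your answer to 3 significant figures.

Area A = 9.43×10⁻³ m².
P = εσAT⁴ = 0.865 × 5.670×10⁻⁸ × 9.43×10⁻³ × (955.6)⁴ = 386 W.

P ≈ 386 W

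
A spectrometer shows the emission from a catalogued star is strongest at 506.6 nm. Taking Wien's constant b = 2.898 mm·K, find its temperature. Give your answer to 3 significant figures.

Wien's law gives T = b/λ_max = (2.898×10⁻³ m·K)/(5.066×10⁻⁷ m) = 5.72×10³ K.

T ≈ 5.72×10³ K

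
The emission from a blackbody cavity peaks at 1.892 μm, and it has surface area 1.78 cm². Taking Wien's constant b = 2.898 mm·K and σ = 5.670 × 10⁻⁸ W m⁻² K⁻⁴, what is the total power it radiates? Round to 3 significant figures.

P ≈ 55.6 W

Wien's law: T = b/λ_max = 2.898×10⁻³/1.892×10⁻⁶ = 1531.71 K.
Area A = 1.78 cm² = 1.78×10⁻⁴ m².
Then P = σAT⁴ = 5.670×10⁻⁸×1.78×10⁻⁴×(1531.71)⁴ = 55.6 W.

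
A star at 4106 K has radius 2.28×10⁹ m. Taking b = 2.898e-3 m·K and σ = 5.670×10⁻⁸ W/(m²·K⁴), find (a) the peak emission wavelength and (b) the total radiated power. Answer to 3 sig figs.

λ_max ≈ 0.706 μm; P ≈ 1.05×10²⁷ W

(a) λ_max = b/T = 2.898×10⁻³/4106 = 7.058×10⁻⁷ m = 0.706 μm.
Surface area A = 4πR² = 4π(2.28×10⁹ m)² = 6.53250×10¹⁹ m².
(b) P = σAT⁴ = 5.670×10⁻⁸×6.53250×10¹⁹×(4106)⁴ = 1.05×10²⁷ W.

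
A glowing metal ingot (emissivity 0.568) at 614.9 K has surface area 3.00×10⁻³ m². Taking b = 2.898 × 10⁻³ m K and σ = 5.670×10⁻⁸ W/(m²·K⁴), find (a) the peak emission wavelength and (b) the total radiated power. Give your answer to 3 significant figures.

λ_max ≈ 4.71 μm; P ≈ 13.8 W

(a) λ_max = b/T = 2.898×10⁻³/614.9 = 4.713×10⁻⁶ m = 4.71 μm.
Area A = 3.00×10⁻³ m².
(b) P = εσAT⁴ = 0.568×5.670×10⁻⁸×3.00×10⁻³×(614.9)⁴ = 13.8 W.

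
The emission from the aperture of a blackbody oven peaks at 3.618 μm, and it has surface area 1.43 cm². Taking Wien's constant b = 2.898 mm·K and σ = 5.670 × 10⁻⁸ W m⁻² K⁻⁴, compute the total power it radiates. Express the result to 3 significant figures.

Wien's law: T = b/λ_max = 2.898×10⁻³/3.618×10⁻⁶ = 800.995 K.
Area A = 1.43 cm² = 1.43×10⁻⁴ m².
Then P = σAT⁴ = 5.670×10⁻⁸×1.43×10⁻⁴×(800.995)⁴ = 3.34 W.

P ≈ 3.34 W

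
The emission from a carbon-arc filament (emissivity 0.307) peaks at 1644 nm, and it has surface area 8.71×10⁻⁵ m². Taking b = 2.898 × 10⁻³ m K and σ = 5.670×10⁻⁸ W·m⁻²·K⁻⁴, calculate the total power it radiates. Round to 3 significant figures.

P ≈ 14.6 W

Wien's law: T = b/λ_max = 2.898×10⁻³/1.644×10⁻⁶ = 1762.77 K.
Area A = 8.71×10⁻⁵ m².
Then P = εσAT⁴ = 0.307×5.670×10⁻⁸×8.71×10⁻⁵×(1762.77)⁴ = 14.6 W.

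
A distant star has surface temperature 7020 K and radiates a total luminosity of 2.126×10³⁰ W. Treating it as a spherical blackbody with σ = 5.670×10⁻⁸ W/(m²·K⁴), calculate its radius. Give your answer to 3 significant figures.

R ≈ 3.51×10¹⁰ m

L = 4πR²σT⁴ ⇒ R = √(L/(4πσT⁴)).
σT⁴ = 1.37699×10⁸ W/m², so R = √(2.126×10³⁰/(4π×1.37699×10⁸)) = 3.51×10¹⁰ m.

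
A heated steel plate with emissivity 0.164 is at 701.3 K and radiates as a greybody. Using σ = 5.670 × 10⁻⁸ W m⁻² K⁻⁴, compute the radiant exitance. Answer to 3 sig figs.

Stefan–Boltzmann: I = εσT⁴ = 0.164 × 5.670×10⁻⁸ × (701.3)⁴ = 2.25×10³ W/m².

I ≈ 2.25×10³ W/m²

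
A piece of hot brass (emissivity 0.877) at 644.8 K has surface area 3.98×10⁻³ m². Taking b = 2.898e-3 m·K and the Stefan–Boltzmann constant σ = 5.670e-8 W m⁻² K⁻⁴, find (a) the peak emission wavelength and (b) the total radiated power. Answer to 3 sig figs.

(a) λ_max = b/T = 2.898×10⁻³/644.8 = 4.494×10⁻⁶ m = 4.49 μm.
Area A = 3.98×10⁻³ m².
(b) P = εσAT⁴ = 0.877×5.670×10⁻⁸×3.98×10⁻³×(644.8)⁴ = 34.2 W.

λ_max ≈ 4.49 μm; P ≈ 34.2 W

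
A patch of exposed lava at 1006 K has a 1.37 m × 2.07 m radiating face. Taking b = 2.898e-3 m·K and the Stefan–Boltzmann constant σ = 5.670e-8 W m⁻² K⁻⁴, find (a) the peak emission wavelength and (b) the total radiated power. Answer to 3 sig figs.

(a) λ_max = b/T = 2.898×10⁻³/1006 = 2.881×10⁻⁶ m = 2.88 μm.
Area A = 1.37 × 2.07 = 2.8359 m².
(b) P = σAT⁴ = 5.670×10⁻⁸×2.8359×(1006)⁴ = 1.65×10⁵ W.

λ_max ≈ 2.88 μm; P ≈ 1.65×10⁵ W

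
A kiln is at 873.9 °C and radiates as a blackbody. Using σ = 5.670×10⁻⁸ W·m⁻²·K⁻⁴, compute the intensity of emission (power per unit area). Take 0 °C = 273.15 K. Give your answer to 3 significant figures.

I ≈ 9.82×10⁴ W/m²

T = 873.9 °C + 273.15 = 1147.05 K.
Stefan–Boltzmann: I = σT⁴ = 5.670×10⁻⁸ × (1147.05)⁴ = 9.82×10⁴ W/m².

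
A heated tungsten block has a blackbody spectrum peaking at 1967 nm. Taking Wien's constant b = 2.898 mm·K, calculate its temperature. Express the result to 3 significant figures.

Wien's law gives T = b/λ_max = (2.898×10⁻³ m·K)/(1.967×10⁻⁶ m) = 1.47×10³ K.

T ≈ 1.47×10³ K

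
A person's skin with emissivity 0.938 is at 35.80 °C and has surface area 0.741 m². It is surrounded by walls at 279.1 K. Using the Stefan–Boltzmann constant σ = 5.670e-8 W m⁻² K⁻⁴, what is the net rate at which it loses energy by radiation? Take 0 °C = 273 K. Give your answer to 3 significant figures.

T = 35.80 °C + 273 = 308.80 K.
Area A = 0.741 m².
Net radiated power P_net = εσA(T⁴ − T₀⁴) = 0.938×5.670×10⁻⁸×0.741×(308.80⁴ − 279.1⁴).
T⁴ − T₀⁴ = 9.09304×10⁹ − 6.06791×10⁹ = 3.02513×10⁹ K⁴, so P_net = 119 W.

Net loss ≈ 119 W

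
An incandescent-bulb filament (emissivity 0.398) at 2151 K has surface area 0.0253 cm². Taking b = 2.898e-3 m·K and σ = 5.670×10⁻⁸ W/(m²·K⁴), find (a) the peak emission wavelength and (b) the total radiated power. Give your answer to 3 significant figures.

λ_max ≈ 1.35 μm; P ≈ 1.22 W

(a) λ_max = b/T = 2.898×10⁻³/2151 = 1.347×10⁻⁶ m = 1.35 μm.
Area A = 0.0253 cm² = 2.53×10⁻⁶ m².
(b) P = εσAT⁴ = 0.398×5.670×10⁻⁸×2.53×10⁻⁶×(2151)⁴ = 1.22 W.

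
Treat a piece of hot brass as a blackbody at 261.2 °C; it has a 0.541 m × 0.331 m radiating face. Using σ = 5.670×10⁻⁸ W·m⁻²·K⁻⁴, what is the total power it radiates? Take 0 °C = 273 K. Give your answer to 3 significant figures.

P ≈ 827 W

T = 261.2 °C + 273 = 534.2 K.
Area A = 0.541 × 0.331 = 0.179071 m².
P = σAT⁴ = 5.670×10⁻⁸ × 0.179071 × (534.2)⁴ = 827 W.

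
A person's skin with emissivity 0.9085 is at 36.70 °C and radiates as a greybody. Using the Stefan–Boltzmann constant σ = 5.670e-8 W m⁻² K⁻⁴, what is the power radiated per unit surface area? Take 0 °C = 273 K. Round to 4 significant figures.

I ≈ 473.9 W/m²

T = 36.70 °C + 273 = 309.70 K.
Stefan–Boltzmann: I = εσT⁴ = 0.9085 × 5.670×10⁻⁸ × (309.70)⁴ = 473.9 W/m².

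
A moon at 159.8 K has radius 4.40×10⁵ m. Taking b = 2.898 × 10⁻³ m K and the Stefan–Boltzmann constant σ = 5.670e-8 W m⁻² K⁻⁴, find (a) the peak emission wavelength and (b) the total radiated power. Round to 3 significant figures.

(a) λ_max = b/T = 2.898×10⁻³/159.8 = 1.814×10⁻⁵ m = 18.1 μm.
Surface area A = 4πR² = 4π(4.40×10⁵ m)² = 2.43285×10¹² m².
(b) P = σAT⁴ = 5.670×10⁻⁸×2.43285×10¹²×(159.8)⁴ = 9.00×10¹³ W.

λ_max ≈ 18.1 μm; P ≈ 9.00×10¹³ W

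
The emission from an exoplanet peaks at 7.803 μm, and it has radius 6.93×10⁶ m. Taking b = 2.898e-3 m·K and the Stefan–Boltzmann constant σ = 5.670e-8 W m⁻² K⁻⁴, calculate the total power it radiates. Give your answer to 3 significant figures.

P ≈ 6.51×10¹⁷ W

Wien's law: T = b/λ_max = 2.898×10⁻³/7.803×10⁻⁶ = 371.396 K.
Surface area A = 4πR² = 4π(6.93×10⁶ m)² = 6.03499×10¹⁴ m².
Then P = σAT⁴ = 5.670×10⁻⁸×6.03499×10¹⁴×(371.396)⁴ = 6.51×10¹⁷ W.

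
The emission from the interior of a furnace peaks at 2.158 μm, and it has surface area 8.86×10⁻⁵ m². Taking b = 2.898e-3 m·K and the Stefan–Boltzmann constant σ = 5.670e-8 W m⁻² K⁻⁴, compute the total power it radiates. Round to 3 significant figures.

Wien's law: T = b/λ_max = 2.898×10⁻³/2.158×10⁻⁶ = 1342.91 K.
Area A = 8.86×10⁻⁵ m².
Then P = σAT⁴ = 5.670×10⁻⁸×8.86×10⁻⁵×(1342.91)⁴ = 16.3 W.

P ≈ 16.3 W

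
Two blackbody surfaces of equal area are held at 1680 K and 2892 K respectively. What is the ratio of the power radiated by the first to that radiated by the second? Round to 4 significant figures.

P₁/P₂ ≈ 0.1139

With equal areas, P₁/P₂ = (T₁/T₂)⁴ = (1680/2892)⁴ = 0.1139.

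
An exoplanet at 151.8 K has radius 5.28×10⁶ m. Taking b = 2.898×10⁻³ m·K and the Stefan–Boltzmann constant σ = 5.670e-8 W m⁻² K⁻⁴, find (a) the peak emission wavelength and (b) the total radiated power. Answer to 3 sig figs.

(a) λ_max = b/T = 2.898×10⁻³/151.8 = 1.909×10⁻⁵ m = 19.1 μm.
Surface area A = 4πR² = 4π(5.28×10⁶ m)² = 3.50330×10¹⁴ m².
(b) P = σAT⁴ = 5.670×10⁻⁸×3.50330×10¹⁴×(151.8)⁴ = 1.05×10¹⁶ W.

λ_max ≈ 19.1 μm; P ≈ 1.05×10¹⁶ W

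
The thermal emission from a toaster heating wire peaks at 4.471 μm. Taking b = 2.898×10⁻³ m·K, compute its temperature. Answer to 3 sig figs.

T ≈ 648 K

Wien's law gives T = b/λ_max = (2.898×10⁻³ m·K)/(4.471×10⁻⁶ m) = 648 K.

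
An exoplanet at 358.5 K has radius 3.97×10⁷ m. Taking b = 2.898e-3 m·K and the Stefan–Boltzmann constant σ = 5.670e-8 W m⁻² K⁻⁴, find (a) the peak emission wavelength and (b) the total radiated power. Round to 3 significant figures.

λ_max ≈ 8.08 μm; P ≈ 1.85×10¹⁹ W

(a) λ_max = b/T = 2.898×10⁻³/358.5 = 8.084×10⁻⁶ m = 8.08 μm.
Surface area A = 4πR² = 4π(3.97×10⁷ m)² = 1.98057×10¹⁶ m².
(b) P = σAT⁴ = 5.670×10⁻⁸×1.98057×10¹⁶×(358.5)⁴ = 1.85×10¹⁹ W.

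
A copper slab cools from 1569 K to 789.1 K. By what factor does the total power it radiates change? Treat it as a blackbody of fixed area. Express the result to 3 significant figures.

P ∝ T⁴, so P₂/P₁ = (T₂/T₁)⁴ = (789.1/1569)⁴ = (0.502932)⁴ = 0.0640.

P₂/P₁ ≈ 0.0640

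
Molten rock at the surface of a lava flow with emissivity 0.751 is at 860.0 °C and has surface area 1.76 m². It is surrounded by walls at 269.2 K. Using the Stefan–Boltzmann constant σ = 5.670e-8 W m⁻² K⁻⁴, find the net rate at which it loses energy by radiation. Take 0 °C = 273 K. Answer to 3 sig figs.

T = 860.0 °C + 273 = 1133.0 K.
Area A = 1.76 m².
Net radiated power P_net = εσA(T⁴ − T₀⁴) = 0.751×5.670×10⁻⁸×1.76×(1133.0⁴ − 269.2⁴).
T⁴ − T₀⁴ = 1.64786×10¹² − 5.25170×10⁹ = 1.64261×10¹² K⁴, so P_net = 1.23×10⁵ W.

Net loss ≈ 1.23×10⁵ W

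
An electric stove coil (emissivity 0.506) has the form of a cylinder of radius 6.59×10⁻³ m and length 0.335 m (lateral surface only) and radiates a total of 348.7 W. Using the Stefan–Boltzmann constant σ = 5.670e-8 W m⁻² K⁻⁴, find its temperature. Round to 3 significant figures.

T ≈ 968 K

Lateral area A = 2πrL = 2π×6.59×10⁻³×0.335 = 0.0138711 m².
P = εσAT⁴ ⇒ T = (P/(εσA))^(1/4) = (348.7/(0.506×5.670×10⁻⁸×0.0138711))^(1/4) = 968 K.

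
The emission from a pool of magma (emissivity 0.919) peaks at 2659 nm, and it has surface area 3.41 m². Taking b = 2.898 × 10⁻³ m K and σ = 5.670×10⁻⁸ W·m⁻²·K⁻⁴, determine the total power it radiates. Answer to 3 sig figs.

Wien's law: T = b/λ_max = 2.898×10⁻³/2.659×10⁻⁶ = 1089.88 K.
Area A = 3.41 m².
Then P = εσAT⁴ = 0.919×5.670×10⁻⁸×3.41×(1089.88)⁴ = 2.51×10⁵ W.

P ≈ 2.51×10⁵ W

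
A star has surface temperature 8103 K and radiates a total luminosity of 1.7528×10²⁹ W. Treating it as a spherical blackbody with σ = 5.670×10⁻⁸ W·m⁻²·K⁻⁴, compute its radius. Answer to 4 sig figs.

R ≈ 7.554×10⁹ m

L = 4πR²σT⁴ ⇒ R = √(L/(4πσT⁴)).
σT⁴ = 2.44437×10⁸ W/m², so R = √(1.7528×10²⁹/(4π×2.44437×10⁸)) = 7.554×10⁹ m.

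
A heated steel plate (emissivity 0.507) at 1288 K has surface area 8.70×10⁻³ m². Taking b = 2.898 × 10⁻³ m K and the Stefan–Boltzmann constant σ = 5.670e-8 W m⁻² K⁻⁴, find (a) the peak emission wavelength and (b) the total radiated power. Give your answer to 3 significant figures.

λ_max ≈ 2.25 μm; P ≈ 688 W

(a) λ_max = b/T = 2.898×10⁻³/1288 = 2.250×10⁻⁶ m = 2.25 μm.
Area A = 8.70×10⁻³ m².
(b) P = εσAT⁴ = 0.507×5.670×10⁻⁸×8.70×10⁻³×(1288)⁴ = 688 W.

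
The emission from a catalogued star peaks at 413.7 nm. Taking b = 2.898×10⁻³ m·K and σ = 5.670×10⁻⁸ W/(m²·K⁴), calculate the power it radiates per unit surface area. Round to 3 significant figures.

Wien's law: T = b/λ_max = 2.898×10⁻³/4.137×10⁻⁷ = 7005.08 K.
Then I = σT⁴ = 5.670×10⁻⁸×(7005.08)⁴ = 1.37×10⁸ W/m².

I ≈ 1.37×10⁸ W/m²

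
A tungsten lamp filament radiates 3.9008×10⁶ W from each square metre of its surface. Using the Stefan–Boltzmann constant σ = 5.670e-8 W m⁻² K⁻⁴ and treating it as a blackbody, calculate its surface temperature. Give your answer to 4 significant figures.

I = σT⁴, so T = (I/σ)^(1/4) = (3.9008×10⁶/(5.670×10⁻⁸))^(1/4) = 2880 K.

T ≈ 2880 K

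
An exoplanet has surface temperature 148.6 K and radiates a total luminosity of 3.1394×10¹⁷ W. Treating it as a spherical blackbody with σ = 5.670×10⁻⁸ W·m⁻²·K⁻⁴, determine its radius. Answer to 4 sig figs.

R ≈ 3.006×10⁷ m

L = 4πR²σT⁴ ⇒ R = √(L/(4πσT⁴)).
σT⁴ = 27.6477 W/m², so R = √(3.1394×10¹⁷/(4π×27.6477)) = 3.006×10⁷ m.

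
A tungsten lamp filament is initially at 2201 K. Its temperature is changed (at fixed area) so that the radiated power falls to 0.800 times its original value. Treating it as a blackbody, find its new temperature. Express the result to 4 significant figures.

P ∝ T⁴, so T₂/T₁ = (P₂/P₁)^(1/4) = (0.800)^(1/4) = 0.945742.
T₂ = 2201 × 0.945742 = 2082 K.

T₂ ≈ 2082 K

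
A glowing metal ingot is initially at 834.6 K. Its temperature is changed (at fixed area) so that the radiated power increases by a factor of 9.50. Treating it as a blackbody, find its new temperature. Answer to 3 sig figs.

T₂ ≈ 1.47×10³ K

P ∝ T⁴, so T₂/T₁ = (P₂/P₁)^(1/4) = (9.50)^(1/4) = 1.75562.
T₂ = 834.6 × 1.75562 = 1.47×10³ K.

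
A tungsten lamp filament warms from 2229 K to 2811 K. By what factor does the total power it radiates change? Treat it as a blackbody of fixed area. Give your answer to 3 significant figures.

P ∝ T⁴, so P₂/P₁ = (T₂/T₁)⁴ = (2811/2229)⁴ = (1.26110)⁴ = 2.53.

P₂/P₁ ≈ 2.53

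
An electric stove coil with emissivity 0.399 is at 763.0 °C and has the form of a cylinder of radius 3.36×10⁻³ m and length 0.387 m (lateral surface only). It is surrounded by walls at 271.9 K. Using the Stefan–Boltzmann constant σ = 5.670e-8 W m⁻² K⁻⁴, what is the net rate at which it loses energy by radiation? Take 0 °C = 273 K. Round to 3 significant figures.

Net loss ≈ 212 W

T = 763.0 °C + 273 = 1036.0 K.
Lateral area A = 2πrL = 2π×3.36×10⁻³×0.387 = 8.17015×10⁻³ m².
Net radiated power P_net = εσA(T⁴ − T₀⁴) = 0.399×5.670×10⁻⁸×8.17015×10⁻³×(1036.0⁴ − 271.9⁴).
T⁴ − T₀⁴ = 1.15196×10¹² − 5.46559×10⁹ = 1.14649×10¹² K⁴, so P_net = 212 W.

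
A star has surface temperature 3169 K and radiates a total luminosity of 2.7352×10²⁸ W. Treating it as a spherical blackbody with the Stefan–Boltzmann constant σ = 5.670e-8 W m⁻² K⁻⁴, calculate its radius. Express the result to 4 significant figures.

L = 4πR²σT⁴ ⇒ R = √(L/(4πσT⁴)).
σT⁴ = 5.71837×10⁶ W/m², so R = √(2.7352×10²⁸/(4π×5.71837×10⁶)) = 1.951×10¹⁰ m.

R ≈ 1.951×10¹⁰ m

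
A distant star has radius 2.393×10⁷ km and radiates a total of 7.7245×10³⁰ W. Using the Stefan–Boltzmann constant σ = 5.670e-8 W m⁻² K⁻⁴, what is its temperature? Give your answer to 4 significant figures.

Surface area A = 4πR² = 4π(2.393×10¹⁰ m)² = 7.19607×10²¹ m².
P = σAT⁴ ⇒ T = (P/(σA))^(1/4) = (7.7245×10³⁰/(5.670×10⁻⁸×7.19607×10²¹))^(1/4) = 1.173×10⁴ K.

T ≈ 1.173×10⁴ K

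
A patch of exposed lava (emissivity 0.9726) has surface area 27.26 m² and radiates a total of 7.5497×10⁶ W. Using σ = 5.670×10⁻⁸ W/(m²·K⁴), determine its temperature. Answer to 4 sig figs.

Area A = 27.26 m².
P = εσAT⁴ ⇒ T = (P/(εσA))^(1/4) = (7.5497×10⁶/(0.9726×5.670×10⁻⁸×27.26))^(1/4) = 1497 K.

T ≈ 1497 K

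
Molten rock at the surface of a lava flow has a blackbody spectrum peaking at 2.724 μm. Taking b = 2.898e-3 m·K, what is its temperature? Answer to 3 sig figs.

T ≈ 1.06×10³ K

Wien's law gives T = b/λ_max = (2.898×10⁻³ m·K)/(2.724×10⁻⁶ m) = 1.06×10³ K.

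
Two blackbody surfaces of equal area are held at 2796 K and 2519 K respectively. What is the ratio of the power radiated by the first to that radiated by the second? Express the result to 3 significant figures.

With equal areas, P₁/P₂ = (T₁/T₂)⁴ = (2796/2519)⁴ = 1.52.

P₁/P₂ ≈ 1.52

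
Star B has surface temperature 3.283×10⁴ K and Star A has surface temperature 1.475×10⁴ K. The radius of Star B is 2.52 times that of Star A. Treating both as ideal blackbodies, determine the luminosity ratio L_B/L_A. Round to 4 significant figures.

L ∝ R²T⁴, so L_B/L_A = (R_B/R_A)²(T_B/T_A)⁴ = (2.52)² × (3.283×10⁴/1.475×10⁴)⁴ = 6.3504 × 24.5423 = 155.9.

L_B/L_A ≈ 155.9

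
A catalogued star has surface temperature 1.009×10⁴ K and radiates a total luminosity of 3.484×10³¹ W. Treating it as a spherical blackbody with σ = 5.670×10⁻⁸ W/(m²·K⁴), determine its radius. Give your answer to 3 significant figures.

L = 4πR²σT⁴ ⇒ R = √(L/(4πσT⁴)).
σT⁴ = 5.87689×10⁸ W/m², so R = √(3.484×10³¹/(4π×5.87689×10⁸)) = 6.87×10¹⁰ m.

R ≈ 6.87×10¹⁰ m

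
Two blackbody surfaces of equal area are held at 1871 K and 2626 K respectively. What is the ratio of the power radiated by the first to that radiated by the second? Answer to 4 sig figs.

P₁/P₂ ≈ 0.2577

With equal areas, P₁/P₂ = (T₁/T₂)⁴ = (1871/2626)⁴ = 0.2577.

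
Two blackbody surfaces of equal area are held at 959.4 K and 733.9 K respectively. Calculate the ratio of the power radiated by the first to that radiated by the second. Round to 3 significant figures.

P₁/P₂ ≈ 2.92

With equal areas, P₁/P₂ = (T₁/T₂)⁴ = (959.4/733.9)⁴ = 2.92.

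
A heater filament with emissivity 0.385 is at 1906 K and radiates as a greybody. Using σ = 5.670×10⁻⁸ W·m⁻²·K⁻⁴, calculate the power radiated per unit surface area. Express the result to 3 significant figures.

Stefan–Boltzmann: I = εσT⁴ = 0.385 × 5.670×10⁻⁸ × (1906)⁴ = 2.88×10⁵ W/m².

I ≈ 2.88×10⁵ W/m²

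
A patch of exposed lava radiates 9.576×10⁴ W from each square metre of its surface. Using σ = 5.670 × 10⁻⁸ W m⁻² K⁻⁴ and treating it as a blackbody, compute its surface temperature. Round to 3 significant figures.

I = σT⁴, so T = (I/σ)^(1/4) = (9.576×10⁴/(5.670×10⁻⁸))^(1/4) = 1.14×10³ K.

T ≈ 1.14×10³ K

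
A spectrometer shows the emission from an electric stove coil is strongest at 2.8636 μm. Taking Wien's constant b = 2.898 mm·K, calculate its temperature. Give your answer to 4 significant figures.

Wien's law gives T = b/λ_max = (2.898×10⁻³ m·K)/(2.8636×10⁻⁶ m) = 1012 K.

T ≈ 1012 K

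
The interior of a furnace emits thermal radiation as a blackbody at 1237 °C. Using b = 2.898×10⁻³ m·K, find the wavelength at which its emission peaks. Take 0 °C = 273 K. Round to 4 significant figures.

λ_max ≈ 1.919 μm

T = 1237 °C + 273 = 1510 K.
Wien's displacement law: λ_max = b/T = (2.898×10⁻³ m·K)/(1510 K) = 1.9192×10⁻⁶ m.
That is 1.919 μm, in the infrared range.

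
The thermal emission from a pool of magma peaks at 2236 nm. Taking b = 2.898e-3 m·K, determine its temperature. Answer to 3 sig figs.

T ≈ 1.30×10³ K

Wien's law gives T = b/λ_max = (2.898×10⁻³ m·K)/(2.236×10⁻⁶ m) = 1.30×10³ K.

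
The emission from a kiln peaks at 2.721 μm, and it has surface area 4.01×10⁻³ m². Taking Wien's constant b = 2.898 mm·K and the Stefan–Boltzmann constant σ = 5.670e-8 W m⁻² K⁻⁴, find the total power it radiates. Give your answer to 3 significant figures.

P ≈ 293 W

Wien's law: T = b/λ_max = 2.898×10⁻³/2.721×10⁻⁶ = 1065.05 K.
Area A = 4.01×10⁻³ m².
Then P = σAT⁴ = 5.670×10⁻⁸×4.01×10⁻³×(1065.05)⁴ = 293 W.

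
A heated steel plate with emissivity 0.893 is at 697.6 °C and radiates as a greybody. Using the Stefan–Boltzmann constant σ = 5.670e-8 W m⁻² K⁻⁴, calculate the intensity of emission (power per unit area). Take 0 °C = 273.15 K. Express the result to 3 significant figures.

T = 697.6 °C + 273.15 = 970.75 K.
Stefan–Boltzmann: I = εσT⁴ = 0.893 × 5.670×10⁻⁸ × (970.75)⁴ = 4.50×10⁴ W/m².

I ≈ 4.50×10⁴ W/m²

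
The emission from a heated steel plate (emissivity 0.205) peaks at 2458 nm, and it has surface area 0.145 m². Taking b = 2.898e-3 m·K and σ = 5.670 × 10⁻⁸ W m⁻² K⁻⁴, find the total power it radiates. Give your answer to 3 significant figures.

Wien's law: T = b/λ_max = 2.898×10⁻³/2.458×10⁻⁶ = 1179.01 K.
Area A = 0.145 m².
Then P = εσAT⁴ = 0.205×5.670×10⁻⁸×0.145×(1179.01)⁴ = 3.26×10³ W.

P ≈ 3.26×10³ W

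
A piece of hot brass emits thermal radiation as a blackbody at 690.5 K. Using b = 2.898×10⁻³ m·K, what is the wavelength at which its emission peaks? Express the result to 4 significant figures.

Wien's displacement law: λ_max = b/T = (2.898×10⁻³ m·K)/(690.5 K) = 4.1970×10⁻⁶ m.
That is 4.197 μm, in the infrared range.

λ_max ≈ 4.197 μm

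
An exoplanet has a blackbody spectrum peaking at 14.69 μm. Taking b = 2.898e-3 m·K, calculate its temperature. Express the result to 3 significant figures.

Wien's law gives T = b/λ_max = (2.898×10⁻³ m·K)/(1.469×10⁻⁵ m) = 197 K.

T ≈ 197 K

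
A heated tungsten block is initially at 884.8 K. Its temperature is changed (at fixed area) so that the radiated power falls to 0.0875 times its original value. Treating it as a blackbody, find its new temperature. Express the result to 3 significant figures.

P ∝ T⁴, so T₂/T₁ = (P₂/P₁)^(1/4) = (0.0875)^(1/4) = 0.543879.
T₂ = 884.8 × 0.543879 = 481 K.

T₂ ≈ 481 K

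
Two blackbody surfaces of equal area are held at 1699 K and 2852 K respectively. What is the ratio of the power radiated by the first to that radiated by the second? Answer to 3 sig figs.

P₁/P₂ ≈ 0.126

With equal areas, P₁/P₂ = (T₁/T₂)⁴ = (1699/2852)⁴ = 0.126.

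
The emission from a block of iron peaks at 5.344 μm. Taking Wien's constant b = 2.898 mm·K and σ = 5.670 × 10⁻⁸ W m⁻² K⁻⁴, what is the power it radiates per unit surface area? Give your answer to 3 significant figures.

Wien's law: T = b/λ_max = 2.898×10⁻³/5.344×10⁻⁶ = 542.290 K.
Then I = σT⁴ = 5.670×10⁻⁸×(542.290)⁴ = 4.90×10³ W/m².

I ≈ 4.90×10³ W/m²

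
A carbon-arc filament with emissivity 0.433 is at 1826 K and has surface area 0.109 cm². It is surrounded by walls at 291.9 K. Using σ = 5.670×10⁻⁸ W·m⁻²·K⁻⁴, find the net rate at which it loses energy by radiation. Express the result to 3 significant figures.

Area A = 0.109 cm² = 1.09×10⁻⁵ m².
Net radiated power P_net = εσA(T⁴ − T₀⁴) = 0.433×5.670×10⁻⁸×1.09×10⁻⁵×(1826⁴ − 291.9⁴).
T⁴ − T₀⁴ = 1.11174×10¹³ − 7.26000×10⁹ = 1.11101×10¹³ K⁴, so P_net = 2.97 W.

Net loss ≈ 2.97 W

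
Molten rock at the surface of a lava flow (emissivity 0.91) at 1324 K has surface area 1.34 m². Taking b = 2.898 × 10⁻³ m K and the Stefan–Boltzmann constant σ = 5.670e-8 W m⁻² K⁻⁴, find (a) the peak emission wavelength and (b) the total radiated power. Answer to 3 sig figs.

λ_max ≈ 2.19×10³ nm; P ≈ 2.12×10⁵ W

(a) λ_max = b/T = 2.898×10⁻³/1324 = 2.189×10⁻⁶ m = 2.19×10³ nm.
Area A = 1.34 m².
(b) P = εσAT⁴ = 0.91×5.670×10⁻⁸×1.34×(1324)⁴ = 2.12×10⁵ W.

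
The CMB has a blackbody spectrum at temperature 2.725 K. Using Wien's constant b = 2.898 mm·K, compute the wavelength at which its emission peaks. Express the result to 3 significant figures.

Wien's displacement law: λ_max = b/T = (2.898×10⁻³ m·K)/(2.725 K) = 1.063×10⁻³ m.
That is 1.06×10⁻³ m, in the microwave range.

λ_max ≈ 1.06×10⁻³ m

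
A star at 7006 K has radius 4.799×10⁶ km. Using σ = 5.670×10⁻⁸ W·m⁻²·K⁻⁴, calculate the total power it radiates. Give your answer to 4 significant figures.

P ≈ 3.953×10²⁸ W

Surface area A = 4πR² = 4π(4.799×10⁹ m)² = 2.89409×10²⁰ m².
P = σAT⁴ = 5.670×10⁻⁸ × 2.89409×10²⁰ × (7006)⁴ = 3.953×10²⁸ W.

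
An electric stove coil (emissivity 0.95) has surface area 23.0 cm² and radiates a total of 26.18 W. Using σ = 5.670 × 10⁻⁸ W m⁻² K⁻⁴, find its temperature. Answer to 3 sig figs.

Area A = 23.0 cm² = 2.30×10⁻³ m².
P = εσAT⁴ ⇒ T = (P/(εσA))^(1/4) = (26.18/(0.95×5.670×10⁻⁸×2.30×10⁻³))^(1/4) = 678 K.

T ≈ 678 K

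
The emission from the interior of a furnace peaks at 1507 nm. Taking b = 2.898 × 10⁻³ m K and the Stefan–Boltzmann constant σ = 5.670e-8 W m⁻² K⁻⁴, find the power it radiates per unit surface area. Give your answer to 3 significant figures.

Wien's law: T = b/λ_max = 2.898×10⁻³/1.507×10⁻⁶ = 1923.03 K.
Then I = σT⁴ = 5.670×10⁻⁸×(1923.03)⁴ = 7.75×10⁵ W/m².

I ≈ 7.75×10⁵ W/m²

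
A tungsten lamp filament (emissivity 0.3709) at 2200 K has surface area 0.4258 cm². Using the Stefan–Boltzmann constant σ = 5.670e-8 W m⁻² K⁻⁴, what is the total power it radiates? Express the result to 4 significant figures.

Area A = 0.4258 cm² = 4.258×10⁻⁵ m².
P = εσAT⁴ = 0.3709 × 5.670×10⁻⁸ × 4.258×10⁻⁵ × (2200)⁴ = 20.98 W.

P ≈ 20.98 W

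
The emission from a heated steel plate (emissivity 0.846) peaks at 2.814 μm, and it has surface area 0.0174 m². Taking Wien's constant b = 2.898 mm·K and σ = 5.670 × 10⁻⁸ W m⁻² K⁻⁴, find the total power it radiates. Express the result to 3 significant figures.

Wien's law: T = b/λ_max = 2.898×10⁻³/2.814×10⁻⁶ = 1029.85 K.
Area A = 0.0174 m².
Then P = εσAT⁴ = 0.846×5.670×10⁻⁸×0.0174×(1029.85)⁴ = 939 W.

P ≈ 939 W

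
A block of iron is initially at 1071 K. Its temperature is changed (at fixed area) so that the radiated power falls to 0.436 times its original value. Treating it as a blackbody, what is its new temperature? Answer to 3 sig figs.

P ∝ T⁴, so T₂/T₁ = (P₂/P₁)^(1/4) = (0.436)^(1/4) = 0.812590.
T₂ = 1071 × 0.812590 = 870 K.

T₂ ≈ 870 K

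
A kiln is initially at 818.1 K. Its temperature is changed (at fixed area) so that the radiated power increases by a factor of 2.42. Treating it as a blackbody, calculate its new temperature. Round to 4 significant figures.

P ∝ T⁴, so T₂/T₁ = (P₂/P₁)^(1/4) = (2.42)^(1/4) = 1.24725.
T₂ = 818.1 × 1.24725 = 1020 K.

T₂ ≈ 1020 K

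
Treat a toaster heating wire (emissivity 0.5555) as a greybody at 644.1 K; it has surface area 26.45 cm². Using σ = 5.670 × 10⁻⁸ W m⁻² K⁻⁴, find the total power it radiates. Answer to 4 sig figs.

P ≈ 14.34 W

Area A = 26.45 cm² = 2.645×10⁻³ m².
P = εσAT⁴ = 0.5555 × 5.670×10⁻⁸ × 2.645×10⁻³ × (644.1)⁴ = 14.34 W.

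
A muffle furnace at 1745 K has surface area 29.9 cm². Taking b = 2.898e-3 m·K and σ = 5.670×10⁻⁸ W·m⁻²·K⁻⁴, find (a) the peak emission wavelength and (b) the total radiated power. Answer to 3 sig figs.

(a) λ_max = b/T = 2.898×10⁻³/1745 = 1.661×10⁻⁶ m = 1.66×10³ nm.
Area A = 29.9 cm² = 2.99×10⁻³ m².
(b) P = σAT⁴ = 5.670×10⁻⁸×2.99×10⁻³×(1745)⁴ = 1.57×10³ W.

λ_max ≈ 1.66×10³ nm; P ≈ 1.57×10³ W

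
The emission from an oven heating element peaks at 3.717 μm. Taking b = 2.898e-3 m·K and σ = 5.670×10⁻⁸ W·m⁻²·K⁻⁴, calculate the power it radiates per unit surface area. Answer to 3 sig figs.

Wien's law: T = b/λ_max = 2.898×10⁻³/3.717×10⁻⁶ = 779.661 K.
Then I = σT⁴ = 5.670×10⁻⁸×(779.661)⁴ = 2.10×10⁴ W/m².

I ≈ 2.10×10⁴ W/m²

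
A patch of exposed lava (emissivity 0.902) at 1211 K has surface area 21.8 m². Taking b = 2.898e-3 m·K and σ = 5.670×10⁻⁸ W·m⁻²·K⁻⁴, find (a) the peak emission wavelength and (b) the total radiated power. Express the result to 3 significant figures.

(a) λ_max = b/T = 2.898×10⁻³/1211 = 2.393×10⁻⁶ m = 2.39 μm.
Area A = 21.8 m².
(b) P = εσAT⁴ = 0.902×5.670×10⁻⁸×21.8×(1211)⁴ = 2.40×10⁶ W.

λ_max ≈ 2.39 μm; P ≈ 2.40×10⁶ W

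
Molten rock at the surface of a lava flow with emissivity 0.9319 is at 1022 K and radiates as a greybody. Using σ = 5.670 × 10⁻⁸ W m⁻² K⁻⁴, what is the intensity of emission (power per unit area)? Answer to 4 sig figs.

Stefan–Boltzmann: I = εσT⁴ = 0.9319 × 5.670×10⁻⁸ × (1022)⁴ = 5.764×10⁴ W/m².

I ≈ 5.764×10⁴ W/m²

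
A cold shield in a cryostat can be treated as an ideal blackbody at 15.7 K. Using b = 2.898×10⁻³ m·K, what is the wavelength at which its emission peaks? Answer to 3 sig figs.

Wien's displacement law: λ_max = b/T = (2.898×10⁻³ m·K)/(15.7 K) = 1.846×10⁻⁴ m.
That is 185 μm, in the infrared range.

λ_max ≈ 185 μm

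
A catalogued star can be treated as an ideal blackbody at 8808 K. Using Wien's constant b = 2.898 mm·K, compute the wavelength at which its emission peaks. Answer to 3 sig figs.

λ_max ≈ 0.329 μm

Wien's displacement law: λ_max = b/T = (2.898×10⁻³ m·K)/(8808 K) = 3.290×10⁻⁷ m.
That is 0.329 μm, in the ultraviolet range.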